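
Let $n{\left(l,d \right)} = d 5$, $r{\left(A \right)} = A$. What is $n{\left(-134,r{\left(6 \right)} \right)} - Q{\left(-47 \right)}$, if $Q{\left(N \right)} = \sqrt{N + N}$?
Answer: $30 - i \sqrt{94} \approx 30.0 - 9.6954 i$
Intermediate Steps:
$n{\left(l,d \right)} = 5 d$
$Q{\left(N \right)} = \sqrt{2} \sqrt{N}$ ($Q{\left(N \right)} = \sqrt{2 N} = \sqrt{2} \sqrt{N}$)
$n{\left(-134,r{\left(6 \right)} \right)} - Q{\left(-47 \right)} = 5 \cdot 6 - \sqrt{2} \sqrt{-47} = 30 - \sqrt{2} i \sqrt{47} = 30 - i \sqrt{94}$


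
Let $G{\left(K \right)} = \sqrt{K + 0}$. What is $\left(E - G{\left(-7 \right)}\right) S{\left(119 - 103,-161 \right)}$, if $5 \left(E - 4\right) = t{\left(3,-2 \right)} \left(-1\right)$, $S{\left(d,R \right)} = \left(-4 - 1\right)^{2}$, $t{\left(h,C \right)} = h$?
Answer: $85 - 25 i \sqrt{7} \approx 85.0 - 66.144 i$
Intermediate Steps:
$S{\left(d,R \right)} = 25$ ($S{\left(d,R \right)} = \left(-5\right)^{2} = 25$)
$G{\left(K \right)} = \sqrt{K}$
$E = \frac{17}{5}$ ($E = 4 + \frac{3 \left(-1\right)}{5} = 4 + \frac{1}{5} \left(-3\right) = 4 - \frac{3}{5} = \frac{17}{5} \approx 3.4$)
$\left(E - G{\left(-7 \right)}\right) S{\left(119 - 103,-161 \right)} = \left(\frac{17}{5} - \sqrt{-7}\right) 25 = \left(\frac{17}{5} - i \sqrt{7}\right) 25 = 85 - 25 i \sqrt{7}$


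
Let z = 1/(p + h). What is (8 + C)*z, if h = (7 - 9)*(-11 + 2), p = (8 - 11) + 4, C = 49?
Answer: 3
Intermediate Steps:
p = 1 (p = -3 + 4 = 1)
h = 18 (h = -2*(-9) = 18)
z = 1/19 (z = 1/(1 + 18) = 1/19 ≈ 0.052632)
(8 + C)*z = (8 + 49)*(1/19) = 57*(1/19) = 3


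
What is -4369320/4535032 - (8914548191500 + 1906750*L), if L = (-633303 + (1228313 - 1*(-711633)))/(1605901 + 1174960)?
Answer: -14052999506771959606166315/1576411702819 ≈ -8.9145e+12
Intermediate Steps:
L = 1306643/2780861 (L = (-633303 + (1228313 + 711633))/2780861 = (-633303 + 1939946)*(1/2780861) = 1306643*(1/2780861) = 1306643/2780861 ≈ 0.46987)
-4369320/4535032 - (8914548191500 + 1906750*L) = -4369320/4535032 - 1906750/(1/(1306643/2780861 + 4675258)) = -4369320*1/4535032 - 1906750/(1/(13001243943781/2780861)) = -546165/566879 - 1906750/2780861/13001243943781 = -546165/566879 - 1906750*13001243943781/2780861 = -546165/566879 - 24790121889804421750/2780861 = -14052999506771959606166315/1576411702819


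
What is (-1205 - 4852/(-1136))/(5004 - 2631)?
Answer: -113669/224644 ≈ -0.50600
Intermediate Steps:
(-1205 - 4852/(-1136))/(5004 - 2631) = (-1205 - 4852*(-1/1136))/2373 = (-1205 + 1213/284)*(1/2373) = -341007/284*1/2373 = -113669/224644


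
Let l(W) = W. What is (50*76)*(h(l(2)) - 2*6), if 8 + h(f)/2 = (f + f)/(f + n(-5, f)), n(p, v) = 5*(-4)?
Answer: -972800/9 ≈ -1.0809e+5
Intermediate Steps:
n(p, v) = -20
h(f) = -16 + 4*f/(-20 + f) (h(f) = -16 + 2*((f + f)/(f - 20)) = -16 + 2*((2*f)/(-20 + f)) = -16 + 2*(2*f/(-20 + f)) = -16 + 4*f/(-20 + f))
(50*76)*(h(l(2)) - 2*6) = (50*76)*(4*(80 - 3*2)/(-20 + 2) - 2*6) = 3800*(4*(80 - 6)/(-18) - 12) = 3800*(4*(-1/18)*74 - 12) = 3800*(-148/9 - 12) = 3800*(-256/9) = -972800/9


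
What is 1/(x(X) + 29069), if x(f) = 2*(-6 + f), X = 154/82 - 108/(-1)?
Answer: 41/1200347 ≈ 3.4157e-5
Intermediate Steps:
X = 4505/41 (X = 154*(1/82) - 108*(-1) = 77/41 + 108 = 4505/41 ≈ 109.88)
x(f) = -12 + 2*f
1/(x(X) + 29069) = 1/((-12 + 2*(4505/41)) + 29069) = 1/((-12 + 9010/41) + 29069) = 1/(8518/41 + 29069) = 1/(1200347/41) = 41/1200347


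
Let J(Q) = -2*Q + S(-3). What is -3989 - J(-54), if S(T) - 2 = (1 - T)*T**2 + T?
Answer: -4132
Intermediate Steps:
S(T) = 2 + T + T**2*(1 - T) (S(T) = 2 + ((1 - T)*T**2 + T) = 2 + (T**2*(1 - T) + T) = 2 + (T + T**2*(1 - T)) = 2 + T + T**2*(1 - T))
J(Q) = 35 - 2*Q (J(Q) = -2*Q + (2 - 3 + (-3)**2 - 1*(-3)**3) = -2*Q + (2 - 3 + 9 - 1*(-27)) = -2*Q + (2 - 3 + 9 + 27) = -2*Q + 35 = 35 - 2*Q)
-3989 - J(-54) = -3989 - (35 - 2*(-54)) = -3989 - (35 + 108) = -3989 - 1*143 = -3989 - 143 = -4132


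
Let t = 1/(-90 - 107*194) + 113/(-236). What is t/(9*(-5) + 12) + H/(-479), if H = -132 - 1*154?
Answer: 43597144477/71285207268 ≈ 0.61159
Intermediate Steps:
H = -286 (H = -132 - 154 = -286)
t = -2159435/4509724 (t = (1/194)/(-197) + 113*(-1/236) = -1/197*1/194 - 113/236 = -1/38218 - 113/236 = -2159435/4509724 ≈ -0.47884)
t/(9*(-5) + 12) + H/(-479) = -2159435/(4509724*(9*(-5) + 12)) - 286/(-479) = -2159435/(4509724*(-45 + 12)) - 286*(-1/479) = -2159435/4509724/(-33) + 286/479 = -2159435/4509724*(-1/33) + 286/479 = 2159435/148820892 + 286/479 = 43597144477/71285207268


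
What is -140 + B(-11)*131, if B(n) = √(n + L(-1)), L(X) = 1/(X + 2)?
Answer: -140 + 131*I*√10 ≈ -140.0 + 414.26*I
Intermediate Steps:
L(X) = 1/(2 + X)
B(n) = √(1 + n) (B(n) = √(n + 1/(2 - 1)) = √(n + 1/1) = √(n + 1) = √(1 + n))
-140 + B(-11)*131 = -140 + √(1 - 11)*131 = -140 + √(-10)*131 = -140 + (I*√10)*131 = -140 + 131*I*√10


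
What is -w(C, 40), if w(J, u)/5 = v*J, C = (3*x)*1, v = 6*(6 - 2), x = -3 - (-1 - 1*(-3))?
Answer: 1800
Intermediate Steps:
x = -5 (x = -3 - (-1 + 3) = -3 - 1*2 = -3 - 2 = -5)
v = 24 (v = 6*4 = 24)
C = -15 (C = (3*(-5))*1 = -15*1 = -15)
w(J, u) = 120*J (w(J, u) = 5*(24*J) = 120*J)
-w(C, 40) = -120*(-15) = -1*(-1800) = 1800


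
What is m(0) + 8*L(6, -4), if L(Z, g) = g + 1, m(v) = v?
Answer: -24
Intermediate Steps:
L(Z, g) = 1 + g
m(0) + 8*L(6, -4) = 0 + 8*(1 - 4) = 0 + 8*(-3) = 0 - 24 = -24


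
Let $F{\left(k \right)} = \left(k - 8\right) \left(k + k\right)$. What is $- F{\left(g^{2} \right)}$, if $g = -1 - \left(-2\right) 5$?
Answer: $-11826$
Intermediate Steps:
$g = 9$ ($g = -1 - -10 = -1 + 10 = 9$)
$F{\left(k \right)} = 2 k \left(-8 + k\right)$ ($F{\left(k \right)} = \left(-8 + k\right) 2 k = 2 k \left(-8 + k\right)$)
$- F{\left(g^{2} \right)} = - 2 \cdot 9^{2} \left(-8 + 9^{2}\right) = - 2 \cdot 81 \left(-8 + 81\right) = - 2 \cdot 81 \cdot 73 = \left(-1\right) 11826 = -11826$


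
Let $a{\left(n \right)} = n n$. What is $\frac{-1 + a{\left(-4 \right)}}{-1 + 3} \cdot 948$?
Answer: $7110$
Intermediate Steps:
$a{\left(n \right)} = n^{2}$
$\frac{-1 + a{\left(-4 \right)}}{-1 + 3} \cdot 948 = \frac{-1 + \left(-4\right)^{2}}{-1 + 3} \cdot 948 = \frac{-1 + 16}{2} \cdot 948 = 15 \cdot \frac{1}{2} \cdot 948 = \frac{15}{2} \cdot 948 = 7110$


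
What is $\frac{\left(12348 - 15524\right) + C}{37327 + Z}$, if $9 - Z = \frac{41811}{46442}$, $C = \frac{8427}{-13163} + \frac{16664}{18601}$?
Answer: $- \frac{3282879450616026}{38594615500129733} \approx -0.085061$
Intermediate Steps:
$C = \frac{62597605}{244844963}$ ($C = 8427 \left(- \frac{1}{13163}\right) + 16664 \cdot \frac{1}{18601} = - \frac{8427}{13163} + \frac{16664}{18601} = \frac{62597605}{244844963} \approx 0.25566$)
$Z = \frac{34197}{4222}$ ($Z = 9 - \frac{41811}{46442} = 9 - 41811 \cdot \frac{1}{46442} = 9 - \frac{3801}{4222} = \frac{34197}{4222} \approx 8.0997$)
$\frac{\left(12348 - 15524\right) + C}{37327 + Z} = \frac{\left(12348 - 15524\right) + \frac{62597605}{244844963}}{37327 + \frac{34197}{4222}} = \frac{-3176 + \frac{62597605}{244844963}}{\frac{157628791}{4222}} = \left(- \frac{777565004883}{244844963}\right) \frac{4222}{157628791} = - \frac{3282879450616026}{38594615500129733}$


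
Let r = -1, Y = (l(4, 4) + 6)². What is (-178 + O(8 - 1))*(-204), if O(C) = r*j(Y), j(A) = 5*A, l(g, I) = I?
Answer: 138312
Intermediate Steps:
Y = 100 (Y = (4 + 6)² = 10² = 100)
O(C) = -500 (O(C) = -5*100 = -1*500 = -500)
(-178 + O(8 - 1))*(-204) = (-178 - 500)*(-204) = -678*(-204) = 138312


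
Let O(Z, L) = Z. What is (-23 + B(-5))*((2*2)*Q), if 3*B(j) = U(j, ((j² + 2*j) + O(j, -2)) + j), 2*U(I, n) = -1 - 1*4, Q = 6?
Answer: -572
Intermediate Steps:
U(I, n) = -5/2 (U(I, n) = (-1 - 1*4)/2 = (-1 - 4)/2 = (½)*(-5) = -5/2)
B(j) = -⅚ (B(j) = (⅓)*(-5/2) = -⅚)
(-23 + B(-5))*((2*2)*Q) = (-23 - ⅚)*((2*2)*6) = -286*6/3 = -143/6*24 = -572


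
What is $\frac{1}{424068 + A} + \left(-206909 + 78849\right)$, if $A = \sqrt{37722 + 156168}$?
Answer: $- \frac{3838245795668662}{29972245789} - \frac{\sqrt{193890}}{179833474734} \approx -1.2806 \cdot 10^{5}$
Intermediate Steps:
$A = \sqrt{193890} \approx 440.33$
$\frac{1}{424068 + A} + \left(-206909 + 78849\right) = \frac{1}{424068 + \sqrt{193890}} + \left(-206909 + 78849\right) = \frac{1}{424068 + \sqrt{193890}} - 128060 = -128060 + \frac{1}{424068 + \sqrt{193890}}$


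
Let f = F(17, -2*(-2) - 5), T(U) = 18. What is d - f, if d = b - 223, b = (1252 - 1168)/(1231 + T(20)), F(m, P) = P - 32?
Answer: -237226/1249 ≈ -189.93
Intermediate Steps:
F(m, P) = -32 + P
b = 84/1249 (b = (1252 - 1168)/(1231 + 18) = 84/1249 ≈ 0.067254)
f = -33 (f = -32 + (-2*(-2) - 5) = -32 + (4 - 5) = -32 - 1 = -33)
d = -278443/1249 (d = 84/1249 - 223 = -278443/1249 ≈ -222.93)
d - f = -278443/1249 - 1*(-33) = -278443/1249 + 33 = -237226/1249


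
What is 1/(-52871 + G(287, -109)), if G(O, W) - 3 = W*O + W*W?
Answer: -1/72270 ≈ -1.3837e-5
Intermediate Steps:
G(O, W) = 3 + W² + O*W (G(O, W) = 3 + (W*O + W*W) = 3 + (O*W + W²) = 3 + (W² + O*W) = 3 + W² + O*W)
1/(-52871 + G(287, -109)) = 1/(-52871 + (3 + (-109)² + 287*(-109))) = 1/(-52871 + (3 + 11881 - 31283)) = 1/(-52871 - 19399) = 1/(-72270) = -1/72270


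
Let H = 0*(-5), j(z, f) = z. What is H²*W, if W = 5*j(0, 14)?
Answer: 0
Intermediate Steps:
H = 0
W = 0 (W = 5*0 = 0)
H²*W = 0²*0 = 0*0 = 0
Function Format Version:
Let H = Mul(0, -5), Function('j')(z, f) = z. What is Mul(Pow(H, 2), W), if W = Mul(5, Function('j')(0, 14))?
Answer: 0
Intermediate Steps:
H = 0
W = 0 (W = Mul(5, 0) = 0)
Mul(Pow(H, 2), W) = Mul(Pow(0, 2), 0) = Mul(0, 0) = 0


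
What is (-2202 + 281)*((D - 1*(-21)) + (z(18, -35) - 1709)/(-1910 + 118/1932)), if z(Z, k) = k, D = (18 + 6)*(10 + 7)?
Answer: -1523718245493/1845001 ≈ -8.2586e+5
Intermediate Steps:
D = 408 (D = 24*17 = 408)
(-2202 + 281)*((D - 1*(-21)) + (z(18, -35) - 1709)/(-1910 + 118/1932)) = (-2202 + 281)*((408 - 1*(-21)) + (-35 - 1709)/(-1910 + 118/1932)) = -1921*((408 + 21) - 1744/(-1910 + 118*(1/1932))) = -1921*(429 - 1744/(-1910 + 59/966)) = -1921*(429 - 1744/(-1845001/966)) = -1921*(429 - 1744*(-966/1845001)) = -1921*(429 + 1684704/1845001) = -1921*793190133/1845001 = -1523718245493/1845001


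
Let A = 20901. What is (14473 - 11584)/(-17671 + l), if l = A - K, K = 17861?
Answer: -963/4877 ≈ -0.19746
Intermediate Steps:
l = 3040 (l = 20901 - 1*17861 = 20901 - 17861 = 3040)
(14473 - 11584)/(-17671 + l) = (14473 - 11584)/(-17671 + 3040) = 2889/(-14631) = 2889*(-1/14631) = -963/4877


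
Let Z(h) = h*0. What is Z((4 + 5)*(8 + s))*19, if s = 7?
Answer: 0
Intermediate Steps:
Z(h) = 0
Z((4 + 5)*(8 + s))*19 = 0*19 = 0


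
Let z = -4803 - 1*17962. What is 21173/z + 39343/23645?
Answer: 79001562/107655685 ≈ 0.73384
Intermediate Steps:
z = -22765 (z = -4803 - 17962 = -22765)
21173/z + 39343/23645 = 21173/(-22765) + 39343/23645 = 21173*(-1/22765) + 39343*(1/23645) = -21173/22765 + 39343/23645 = 79001562/107655685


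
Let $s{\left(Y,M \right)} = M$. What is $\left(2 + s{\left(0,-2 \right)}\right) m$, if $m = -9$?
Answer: $0$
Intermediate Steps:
$\left(2 + s{\left(0,-2 \right)}\right) m = \left(2 - 2\right) \left(-9\right) = 0 \left(-9\right) = 0$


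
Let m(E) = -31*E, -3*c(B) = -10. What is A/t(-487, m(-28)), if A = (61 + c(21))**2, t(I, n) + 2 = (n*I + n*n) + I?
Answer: 37249/2971971 ≈ 0.012533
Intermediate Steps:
c(B) = 10/3 (c(B) = -1/3*(-10) = 10/3)
t(I, n) = -2 + I + n**2 + I*n (t(I, n) = -2 + ((n*I + n*n) + I) = -2 + ((I*n + n**2) + I) = -2 + ((n**2 + I*n) + I) = -2 + (I + n**2 + I*n) = -2 + I + n**2 + I*n)
A = 37249/9 (A = (61 + 10/3)**2 = (193/3)**2 = 37249/9 ≈ 4138.8)
A/t(-487, m(-28)) = 37249/(9*(-2 - 487 + (-31*(-28))**2 - (-15097)*(-28))) = 37249/(9*(-2 - 487 + 868**2 - 487*868)) = 37249/(9*(-2 - 487 + 753424 - 422716)) = (37249/9)/330219 = (37249/9)*(1/330219) = 37249/2971971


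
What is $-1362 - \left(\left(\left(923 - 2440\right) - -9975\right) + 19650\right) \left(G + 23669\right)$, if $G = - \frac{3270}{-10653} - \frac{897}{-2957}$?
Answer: $- \frac{6985925317572214}{10500307} \approx -6.6531 \cdot 10^{8}$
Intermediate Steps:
$G = \frac{6408377}{10500307}$ ($G = \left(-3270\right) \left(- \frac{1}{10653}\right) - - \frac{897}{2957} = \frac{1090}{3551} + \frac{897}{2957} = \frac{6408377}{10500307} \approx 0.6103$)
$-1362 - \left(\left(\left(923 - 2440\right) - -9975\right) + 19650\right) \left(G + 23669\right) = -1362 - \left(\left(\left(923 - 2440\right) - -9975\right) + 19650\right) \left(\frac{6408377}{10500307} + 23669\right) = -1362 - \left(\left(\left(923 - 2440\right) + 9975\right) + 19650\right) \frac{248538174760}{10500307} = -1362 - \left(\left(-1517 + 9975\right) + 19650\right) \frac{248538174760}{10500307} = -1362 - \left(8458 + 19650\right) \frac{248538174760}{10500307} = -1362 - 28108 \cdot \frac{248538174760}{10500307} = -1362 - \frac{6985911016154080}{10500307} = - \frac{6985925317572214}{10500307}$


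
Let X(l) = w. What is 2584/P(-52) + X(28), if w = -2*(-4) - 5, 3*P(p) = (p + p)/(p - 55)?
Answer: 103722/13 ≈ 7978.6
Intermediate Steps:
P(p) = 2*p/(3*(-55 + p)) (P(p) = ((p + p)/(p - 55))/3 = ((2*p)/(-55 + p))/3 = (2*p/(-55 + p))/3 = 2*p/(3*(-55 + p)))
w = 3 (w = 8 - 5 = 3)
X(l) = 3
2584/P(-52) + X(28) = 2584/(((2/3)*(-52)/(-55 - 52))) + 3 = 2584/(((2/3)*(-52)/(-107))) + 3 = 2584/(((2/3)*(-52)*(-1/107))) + 3 = 2584/(104/321) + 3 = 2584*(321/104) + 3 = 103683/13 + 3 = 103722/13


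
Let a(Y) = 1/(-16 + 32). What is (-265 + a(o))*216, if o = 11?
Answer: -114453/2 ≈ -57227.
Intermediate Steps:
a(Y) = 1/16
(-265 + a(o))*216 = (-265 + 1/16)*216 = -4239/16*216 = -114453/2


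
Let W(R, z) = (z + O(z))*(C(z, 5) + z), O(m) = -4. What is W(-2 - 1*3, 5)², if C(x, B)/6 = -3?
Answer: 169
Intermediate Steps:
C(x, B) = -18 (C(x, B) = 6*(-3) = -18)
W(R, z) = (-18 + z)*(-4 + z) (W(R, z) = (z - 4)*(-18 + z) = (-4 + z)*(-18 + z) = (-18 + z)*(-4 + z))
W(-2 - 1*3, 5)² = (72 + 5² - 22*5)² = (72 + 25 - 110)² = (-13)² = 169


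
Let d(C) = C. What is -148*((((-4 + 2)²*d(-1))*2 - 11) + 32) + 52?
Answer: -1872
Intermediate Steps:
-148*((((-4 + 2)²*d(-1))*2 - 11) + 32) + 52 = -148*((((-4 + 2)²*(-1))*2 - 11) + 32) + 52 = -148*((((-2)²*(-1))*2 - 11) + 32) + 52 = -148*(((4*(-1))*2 - 11) + 32) + 52 = -148*((-4*2 - 11) + 32) + 52 = -148*((-8 - 11) + 32) + 52 = -148*(-19 + 32) + 52 = -148*13 + 52 = -1924 + 52 = -1872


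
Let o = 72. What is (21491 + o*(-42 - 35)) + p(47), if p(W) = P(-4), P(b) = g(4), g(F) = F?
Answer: 15951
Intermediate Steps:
P(b) = 4
p(W) = 4
(21491 + o*(-42 - 35)) + p(47) = (21491 + 72*(-42 - 35)) + 4 = (21491 + 72*(-77)) + 4 = (21491 - 5544) + 4 = 15947 + 4 = 15951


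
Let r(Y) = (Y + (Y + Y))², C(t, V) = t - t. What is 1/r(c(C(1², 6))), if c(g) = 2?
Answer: 1/36 ≈ 0.027778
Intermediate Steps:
C(t, V) = 0
r(Y) = 9*Y² (r(Y) = (Y + 2*Y)² = (3*Y)² = 9*Y²)
1/r(c(C(1², 6))) = 1/(9*2²) = 1/(9*4) = 1/36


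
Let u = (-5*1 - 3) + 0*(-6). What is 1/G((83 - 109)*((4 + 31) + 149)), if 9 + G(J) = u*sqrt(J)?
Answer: I/(-9*I + 32*sqrt(299)) ≈ -2.9387e-5 + 0.0018068*I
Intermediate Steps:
u = -8 (u = (-5 - 3) + 0 = -8 + 0 = -8)
G(J) = -9 - 8*sqrt(J)
1/G((83 - 109)*((4 + 31) + 149)) = 1/(-9 - 8*sqrt(83 - 109)*sqrt((4 + 31) + 149)) = 1/(-9 - 8*I*sqrt(26)*sqrt(35 + 149)) = 1/(-9 - 8*4*I*sqrt(299)) = 1/(-9 - 32*I*sqrt(299))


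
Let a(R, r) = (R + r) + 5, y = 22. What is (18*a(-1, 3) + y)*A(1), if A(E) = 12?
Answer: 1776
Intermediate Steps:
a(R, r) = 5 + R + r
(18*a(-1, 3) + y)*A(1) = (18*(5 - 1 + 3) + 22)*12 = (18*7 + 22)*12 = (126 + 22)*12 = 148*12 = 1776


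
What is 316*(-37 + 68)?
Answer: 9796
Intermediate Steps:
316*(-37 + 68) = 316*31 = 9796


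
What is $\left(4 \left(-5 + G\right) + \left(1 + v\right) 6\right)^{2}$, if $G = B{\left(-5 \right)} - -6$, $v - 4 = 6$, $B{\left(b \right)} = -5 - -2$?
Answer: $3364$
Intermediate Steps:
$B{\left(b \right)} = -3$ ($B{\left(b \right)} = -5 + 2 = -3$)
$v = 10$ ($v = 4 + 6 = 10$)
$G = 3$ ($G = -3 - -6 = -3 + 6 = 3$)
$\left(4 \left(-5 + G\right) + \left(1 + v\right) 6\right)^{2} = \left(4 \left(-5 + 3\right) + \left(1 + 10\right) 6\right)^{2} = \left(4 \left(-2\right) + 11 \cdot 6\right)^{2} = \left(-8 + 66\right)^{2} = 58^{2} = 3364$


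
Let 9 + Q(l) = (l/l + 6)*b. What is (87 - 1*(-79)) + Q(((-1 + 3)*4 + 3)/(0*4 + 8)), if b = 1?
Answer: 164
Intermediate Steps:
Q(l) = -2 (Q(l) = -9 + (l/l + 6)*1 = -9 + (1 + 6)*1 = -9 + 7*1 = -9 + 7 = -2)
(87 - 1*(-79)) + Q(((-1 + 3)*4 + 3)/(0*4 + 8)) = (87 - 1*(-79)) - 2 = (87 + 79) - 2 = 166 - 2 = 164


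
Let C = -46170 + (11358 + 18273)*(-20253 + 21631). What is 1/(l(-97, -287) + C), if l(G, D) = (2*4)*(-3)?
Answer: 1/40785324 ≈ 2.4519e-8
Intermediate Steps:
l(G, D) = -24 (l(G, D) = 8*(-3) = -24)
C = 40785348 (C = -46170 + 29631*1378 = -46170 + 40831518 = 40785348)
1/(l(-97, -287) + C) = 1/(-24 + 40785348) = 1/40785324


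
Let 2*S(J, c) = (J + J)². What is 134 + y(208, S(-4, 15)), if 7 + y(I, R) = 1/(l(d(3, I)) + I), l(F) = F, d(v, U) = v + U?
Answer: 53214/419 ≈ 127.00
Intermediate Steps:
d(v, U) = U + v
S(J, c) = 2*J² (S(J, c) = (J + J)²/2 = (2*J)²/2 = (4*J²)/2 = 2*J²)
y(I, R) = -7 + 1/(3 + 2*I) (y(I, R) = -7 + 1/((I + 3) + I) = -7 + 1/((3 + I) + I) = -7 + 1/(3 + 2*I))
134 + y(208, S(-4, 15)) = 134 + 2*(-10 - 7*208)/(3 + 2*208) = 134 + 2*(-10 - 1456)/(3 + 416) = 134 + 2*(-1466)/419 = 134 + 2*(1/419)*(-1466) = 134 - 2932/419 = 53214/419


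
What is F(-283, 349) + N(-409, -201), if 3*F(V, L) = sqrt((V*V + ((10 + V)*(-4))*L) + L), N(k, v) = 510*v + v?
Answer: -102711 + sqrt(461546)/3 ≈ -1.0248e+5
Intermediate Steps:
N(k, v) = 511*v
F(V, L) = sqrt(L + V**2 + L*(-40 - 4*V))/3 (F(V, L) = sqrt((V*V + ((10 + V)*(-4))*L) + L)/3 = sqrt((V**2 + (-40 - 4*V)*L) + L)/3 = sqrt((V**2 + L*(-40 - 4*V)) + L)/3 = sqrt(L + V**2 + L*(-40 - 4*V))/3)
F(-283, 349) + N(-409, -201) = sqrt((-283)**2 - 39*349 - 4*349*(-283))/3 + 511*(-201) = sqrt(80089 - 13611 + 395068)/3 - 102711 = sqrt(461546)/3 - 102711 = -102711 + sqrt(461546)/3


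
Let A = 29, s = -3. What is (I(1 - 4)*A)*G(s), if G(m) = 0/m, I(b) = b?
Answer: 0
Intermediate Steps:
G(m) = 0
(I(1 - 4)*A)*G(s) = ((1 - 4)*29)*0 = -3*29*0 = -87*0 = 0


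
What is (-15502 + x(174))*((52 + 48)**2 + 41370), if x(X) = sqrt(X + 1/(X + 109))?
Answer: -796337740 + 51370*sqrt(13935769)/283 ≈ -7.9566e+8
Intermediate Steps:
x(X) = sqrt(X + 1/(109 + X))
(-15502 + x(174))*((52 + 48)**2 + 41370) = (-15502 + sqrt((1 + 174*(109 + 174))/(109 + 174)))*((52 + 48)**2 + 41370) = (-15502 + sqrt((1 + 174*283)/283))*(100**2 + 41370) = (-15502 + sqrt((1 + 49242)/283))*(10000 + 41370) = (-15502 + sqrt((1/283)*49243))*51370 = (-15502 + sqrt(49243/283))*51370 = (-15502 + sqrt(13935769)/283)*51370 = -796337740 + 51370*sqrt(13935769)/283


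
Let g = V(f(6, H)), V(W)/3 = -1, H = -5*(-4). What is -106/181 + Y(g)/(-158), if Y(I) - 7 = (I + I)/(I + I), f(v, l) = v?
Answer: -9098/14299 ≈ -0.63627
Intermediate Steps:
H = 20
V(W) = -3 (V(W) = 3*(-1) = -3)
g = -3
Y(I) = 8 (Y(I) = 7 + (I + I)/(I + I) = 7 + (2*I)/((2*I)) = 7 + (2*I)*(1/(2*I)) = 7 + 1 = 8)
-106/181 + Y(g)/(-158) = -106/181 + 8/(-158) = -106*1/181 + 8*(-1/158) = -106/181 - 4/79 = -9098/14299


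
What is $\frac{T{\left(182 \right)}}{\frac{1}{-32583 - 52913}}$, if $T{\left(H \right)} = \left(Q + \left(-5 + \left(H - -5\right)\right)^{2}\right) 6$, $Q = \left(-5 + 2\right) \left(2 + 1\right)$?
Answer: $-16987200240$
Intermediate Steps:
$Q = -9$ ($Q = \left(-3\right) 3 = -9$)
$T{\left(H \right)} = -54 + 6 H^{2}$ ($T{\left(H \right)} = \left(-9 + \left(-5 + \left(H - -5\right)\right)^{2}\right) 6 = \left(-9 + \left(-5 + \left(H + 5\right)\right)^{2}\right) 6 = \left(-9 + \left(-5 + \left(5 + H\right)\right)^{2}\right) 6 = \left(-9 + H^{2}\right) 6 = -54 + 6 H^{2}$)
$\frac{T{\left(182 \right)}}{\frac{1}{-32583 - 52913}} = \frac{-54 + 6 \cdot 182^{2}}{\frac{1}{-32583 - 52913}} = \frac{-54 + 6 \cdot 33124}{\frac{1}{-85496}} = \frac{-54 + 198744}{- \frac{1}{85496}} = 198690 \left(-85496\right) = -16987200240$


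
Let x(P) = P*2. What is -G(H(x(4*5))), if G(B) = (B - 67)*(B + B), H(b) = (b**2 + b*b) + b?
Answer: -20561040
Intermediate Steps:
x(P) = 2*P
H(b) = b + 2*b**2 (H(b) = (b**2 + b**2) + b = 2*b**2 + b = b + 2*b**2)
G(B) = 2*B*(-67 + B) (G(B) = (-67 + B)*(2*B) = 2*B*(-67 + B))
-G(H(x(4*5))) = -2*(2*(4*5))*(1 + 2*(2*(4*5)))*(-67 + (2*(4*5))*(1 + 2*(2*(4*5)))) = -2*(2*20)*(1 + 2*(2*20))*(-67 + (2*20)*(1 + 2*(2*20))) = -2*40*(1 + 2*40)*(-67 + 40*(1 + 2*40)) = -2*40*(1 + 80)*(-67 + 40*(1 + 80)) = -2*40*81*(-67 + 40*81) = -2*3240*(-67 + 3240) = -2*3240*3173 = -1*20561040 = -20561040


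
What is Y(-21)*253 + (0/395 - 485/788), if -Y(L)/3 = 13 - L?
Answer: -20335613/788 ≈ -25807.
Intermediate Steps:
Y(L) = -39 + 3*L (Y(L) = -3*(13 - L) = -39 + 3*L)
Y(-21)*253 + (0/395 - 485/788) = (-39 + 3*(-21))*253 + (0/395 - 485/788) = (-39 - 63)*253 + (0*(1/395) - 485*1/788) = -102*253 + (0 - 485/788) = -25806 - 485/788 = -20335613/788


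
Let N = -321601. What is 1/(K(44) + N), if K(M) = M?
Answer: -1/321557 ≈ -3.1099e-6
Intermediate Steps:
1/(K(44) + N) = 1/(44 - 321601) = 1/(-321557) = -1/321557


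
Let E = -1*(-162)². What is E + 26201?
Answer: -43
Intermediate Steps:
E = -26244 (E = -1*26244 = -26244)
E + 26201 = -26244 + 26201 = -43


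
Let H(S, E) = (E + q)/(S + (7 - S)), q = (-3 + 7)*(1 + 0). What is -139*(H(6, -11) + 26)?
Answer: -3475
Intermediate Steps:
q = 4 (q = 4*1 = 4)
H(S, E) = 4/7 + E/7 (H(S, E) = (E + 4)/(S + (7 - S)) = (4 + E)/7 = (4 + E)*(⅐) = 4/7 + E/7)
-139*(H(6, -11) + 26) = -139*((4/7 + (⅐)*(-11)) + 26) = -139*((4/7 - 11/7) + 26) = -139*(-1 + 26) = -139*25 = -3475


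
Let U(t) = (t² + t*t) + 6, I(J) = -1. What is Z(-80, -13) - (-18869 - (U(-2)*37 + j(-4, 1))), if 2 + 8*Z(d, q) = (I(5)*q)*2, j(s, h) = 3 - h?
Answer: 19392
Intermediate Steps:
Z(d, q) = -¼ - q/4 (Z(d, q) = -¼ + (-q*2)/8 = -¼ + (-2*q)/8 = -¼ - q/4)
U(t) = 6 + 2*t² (U(t) = (t² + t²) + 6 = 2*t² + 6 = 6 + 2*t²)
Z(-80, -13) - (-18869 - (U(-2)*37 + j(-4, 1))) = (-¼ - ¼*(-13)) - (-18869 - ((6 + 2*(-2)²)*37 + (3 - 1*1))) = (-¼ + 13/4) - (-18869 - ((6 + 2*4)*37 + (3 - 1))) = 3 - (-18869 - ((6 + 8)*37 + 2)) = 3 - (-18869 - (14*37 + 2)) = 3 - (-18869 - (518 + 2)) = 3 - (-18869 - 1*520) = 3 - (-18869 - 520) = 3 - 1*(-19389) = 3 + 19389 = 19392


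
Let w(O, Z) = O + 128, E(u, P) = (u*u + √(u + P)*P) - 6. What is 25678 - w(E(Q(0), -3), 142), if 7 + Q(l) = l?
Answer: 25507 + 3*I*√10 ≈ 25507.0 + 9.4868*I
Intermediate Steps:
Q(l) = -7 + l
E(u, P) = -6 + u² + P*√(P + u) (E(u, P) = (u² + √(P + u)*P) - 6 = (u² + P*√(P + u)) - 6 = -6 + u² + P*√(P + u))
w(O, Z) = 128 + O
25678 - w(E(Q(0), -3), 142) = 25678 - (128 + (-6 + (-7 + 0)² - 3*√(-3 + (-7 + 0)))) = 25678 - (128 + (-6 + (-7)² - 3*√(-3 - 7))) = 25678 - (128 + (-6 + 49 - 3*I*√10)) = 25678 - (128 + (43 - 3*I*√10)) = 25678 - (171 - 3*I*√10) = 25678 + (-171 + 3*I*√10) = 25507 + 3*I*√10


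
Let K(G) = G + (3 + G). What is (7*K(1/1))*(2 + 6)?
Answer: 280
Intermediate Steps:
K(G) = 3 + 2*G
(7*K(1/1))*(2 + 6) = (7*(3 + 2/1))*(2 + 6) = (7*(3 + 2*1))*8 = (7*(3 + 2))*8 = (7*5)*8 = 35*8 = 280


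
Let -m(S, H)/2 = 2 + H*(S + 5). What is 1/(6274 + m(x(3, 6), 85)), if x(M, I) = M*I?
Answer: 1/2360 ≈ 0.00042373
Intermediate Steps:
x(M, I) = I*M
m(S, H) = -4 - 2*H*(5 + S) (m(S, H) = -2*(2 + H*(S + 5)) = -2*(2 + H*(5 + S)) = -4 - 2*H*(5 + S))
1/(6274 + m(x(3, 6), 85)) = 1/(6274 + (-4 - 10*85 - 2*85*6*3)) = 1/(6274 + (-4 - 850 - 2*85*18)) = 1/(6274 + (-4 - 850 - 3060)) = 1/(6274 - 3914) = 1/2360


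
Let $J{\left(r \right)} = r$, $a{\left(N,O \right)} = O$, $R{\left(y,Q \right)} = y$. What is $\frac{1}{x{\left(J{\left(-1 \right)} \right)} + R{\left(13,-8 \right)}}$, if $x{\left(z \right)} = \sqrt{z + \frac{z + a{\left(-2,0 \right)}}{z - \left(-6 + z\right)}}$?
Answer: $\frac{78}{1021} - \frac{i \sqrt{42}}{1021} \approx 0.076396 - 0.0063474 i$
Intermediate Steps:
$x{\left(z \right)} = \frac{\sqrt{42} \sqrt{z}}{6}$ ($x{\left(z \right)} = \sqrt{z + \frac{z + 0}{z - \left(-6 + z\right)}} = \sqrt{z + \frac{z}{6}} = \sqrt{\frac{7 z}{6}} = \frac{\sqrt{42} \sqrt{z}}{6}$)
$\frac{1}{x{\left(J{\left(-1 \right)} \right)} + R{\left(13,-8 \right)}} = \frac{1}{\frac{\sqrt{42} \sqrt{-1}}{6} + 13} = \frac{1}{\frac{\sqrt{42} i}{6} + 13} = \frac{1}{\frac{i \sqrt{42}}{6} + 13} = \frac{1}{13 + \frac{i \sqrt{42}}{6}}$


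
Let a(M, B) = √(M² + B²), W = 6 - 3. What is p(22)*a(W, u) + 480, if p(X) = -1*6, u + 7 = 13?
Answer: 480 - 18*√5 ≈ 439.75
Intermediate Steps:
u = 6 (u = -7 + 13 = 6)
W = 3
p(X) = -6
a(M, B) = √(B² + M²)
p(22)*a(W, u) + 480 = -6*√(6² + 3²) + 480 = -6*√(36 + 9) + 480 = -18*√5 + 480 = 480 - 18*√5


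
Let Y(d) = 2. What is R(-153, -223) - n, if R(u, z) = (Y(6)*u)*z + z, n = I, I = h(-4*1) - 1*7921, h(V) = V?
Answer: 75940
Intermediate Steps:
I = -7925 (I = -4*1 - 1*7921 = -4 - 7921 = -7925)
n = -7925
R(u, z) = z + 2*u*z (R(u, z) = (2*u)*z + z = 2*u*z + z = z + 2*u*z)
R(-153, -223) - n = -223*(1 + 2*(-153)) - 1*(-7925) = -223*(1 - 306) + 7925 = -223*(-305) + 7925 = 68015 + 7925 = 75940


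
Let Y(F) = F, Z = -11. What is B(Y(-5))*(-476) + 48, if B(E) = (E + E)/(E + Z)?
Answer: -499/2 ≈ -249.50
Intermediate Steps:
B(E) = 2*E/(-11 + E) (B(E) = (E + E)/(E - 11) = (2*E)/(-11 + E) = 2*E/(-11 + E))
B(Y(-5))*(-476) + 48 = (2*(-5)/(-11 - 5))*(-476) + 48 = (2*(-5)/(-16))*(-476) + 48 = (2*(-5)*(-1/16))*(-476) + 48 = (5/8)*(-476) + 48 = -595/2 + 48 = -499/2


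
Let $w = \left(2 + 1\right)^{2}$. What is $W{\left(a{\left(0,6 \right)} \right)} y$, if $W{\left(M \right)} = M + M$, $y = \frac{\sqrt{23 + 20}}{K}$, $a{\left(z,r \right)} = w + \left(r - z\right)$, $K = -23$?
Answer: $- \frac{30 \sqrt{43}}{23} \approx -8.5532$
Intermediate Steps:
$w = 9$ ($w = 3^{2} = 9$)
$a{\left(z,r \right)} = 9 + r - z$ ($a{\left(z,r \right)} = 9 + \left(r - z\right) = 9 + r - z$)
$y = - \frac{\sqrt{43}}{23}$ ($y = \frac{\sqrt{23 + 20}}{-23} = \sqrt{43} \left(- \frac{1}{23}\right) = - \frac{\sqrt{43}}{23} \approx -0.28511$)
$W{\left(M \right)} = 2 M$
$W{\left(a{\left(0,6 \right)} \right)} y = 2 \left(9 + 6 - 0\right) \left(- \frac{\sqrt{43}}{23}\right) = 2 \left(9 + 6 + 0\right) \left(- \frac{\sqrt{43}}{23}\right) = 2 \cdot 15 \left(- \frac{\sqrt{43}}{23}\right) = 30 \left(- \frac{\sqrt{43}}{23}\right) = - \frac{30 \sqrt{43}}{23}$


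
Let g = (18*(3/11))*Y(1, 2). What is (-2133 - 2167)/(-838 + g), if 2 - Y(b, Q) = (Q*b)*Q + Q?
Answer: 23650/4717 ≈ 5.0138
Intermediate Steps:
Y(b, Q) = 2 - Q - b*Q² (Y(b, Q) = 2 - ((Q*b)*Q + Q) = 2 - (b*Q² + Q) = 2 - (Q + b*Q²) = 2 + (-Q - b*Q²) = 2 - Q - b*Q²)
g = -216/11 (g = (18*(3/11))*(2 - 1*2 - 1*1*2²) = (18*(3*(1/11)))*(2 - 2 - 1*1*4) = (18*(3/11))*(2 - 2 - 4) = (54/11)*(-4) = -216/11 ≈ -19.636)
(-2133 - 2167)/(-838 + g) = (-2133 - 2167)/(-838 - 216/11) = -4300/(-9434/11) = -4300*(-11/9434) = 23650/4717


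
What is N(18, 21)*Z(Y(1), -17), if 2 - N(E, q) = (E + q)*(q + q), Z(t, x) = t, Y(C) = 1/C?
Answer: -1636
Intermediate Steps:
N(E, q) = 2 - 2*q*(E + q) (N(E, q) = 2 - (E + q)*(q + q) = 2 - (E + q)*2*q = 2 - 2*q*(E + q))
N(18, 21)*Z(Y(1), -17) = (2 - 2*21**2 - 2*18*21)/1 = (2 - 2*441 - 756)*1 = (2 - 882 - 756)*1 = -1636*1 = -1636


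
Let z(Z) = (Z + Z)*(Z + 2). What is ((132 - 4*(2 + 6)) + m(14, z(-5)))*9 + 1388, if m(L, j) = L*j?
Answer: 6068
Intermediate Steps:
z(Z) = 2*Z*(2 + Z) (z(Z) = (2*Z)*(2 + Z) = 2*Z*(2 + Z))
((132 - 4*(2 + 6)) + m(14, z(-5)))*9 + 1388 = ((132 - 4*(2 + 6)) + 14*(2*(-5)*(2 - 5)))*9 + 1388 = ((132 - 4*8) + 14*(2*(-5)*(-3)))*9 + 1388 = ((132 - 32) + 14*30)*9 + 1388 = (100 + 420)*9 + 1388 = 520*9 + 1388 = 4680 + 1388 = 6068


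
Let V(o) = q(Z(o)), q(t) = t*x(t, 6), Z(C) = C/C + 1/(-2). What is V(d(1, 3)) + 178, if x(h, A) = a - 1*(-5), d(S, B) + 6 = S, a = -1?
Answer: 180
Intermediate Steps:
d(S, B) = -6 + S
x(h, A) = 4 (x(h, A) = -1 - 1*(-5) = -1 + 5 = 4)
Z(C) = ½ (Z(C) = 1 + 1*(-½) = 1 - ½ = ½)
q(t) = 4*t (q(t) = t*4 = 4*t)
V(o) = 2 (V(o) = 4*(½) = 2)
V(d(1, 3)) + 178 = 2 + 178 = 180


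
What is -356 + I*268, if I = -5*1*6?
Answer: -8396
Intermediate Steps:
I = -30 (I = -5*6 = -30)
-356 + I*268 = -356 - 30*268 = -356 - 8040 = -8396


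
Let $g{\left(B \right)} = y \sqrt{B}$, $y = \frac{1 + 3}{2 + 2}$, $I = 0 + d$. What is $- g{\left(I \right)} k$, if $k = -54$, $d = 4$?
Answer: $108$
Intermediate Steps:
$I = 4$ ($I = 0 + 4 = 4$)
$y = 1$ ($y = \frac{4}{4} = 4 \cdot \frac{1}{4} = 1$)
$g{\left(B \right)} = \sqrt{B}$ ($g{\left(B \right)} = 1 \sqrt{B} = \sqrt{B}$)
$- g{\left(I \right)} k = - \sqrt{4} \left(-54\right) = - 2 \left(-54\right) = \left(-1\right) \left(-108\right) = 108$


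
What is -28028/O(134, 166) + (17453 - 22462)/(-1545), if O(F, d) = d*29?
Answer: -9594967/3718815 ≈ -2.5801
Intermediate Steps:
O(F, d) = 29*d
-28028/O(134, 166) + (17453 - 22462)/(-1545) = -28028/(29*166) + (17453 - 22462)/(-1545) = -28028/4814 - 5009*(-1/1545) = -28028*1/4814 + 5009/1545 = -14014/2407 + 5009/1545 = -9594967/3718815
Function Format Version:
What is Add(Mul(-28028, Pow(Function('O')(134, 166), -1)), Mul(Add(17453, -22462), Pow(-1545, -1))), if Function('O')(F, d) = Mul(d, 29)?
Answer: Rational(-9594967, 3718815) ≈ -2.5801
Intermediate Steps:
Function('O')(F, d) = Mul(29, d)
Add(Mul(-28028, Pow(Function('O')(134, 166), -1)), Mul(Add(17453, -22462), Pow(-1545, -1))) = Add(Mul(-28028, Pow(Mul(29, 166), -1)), Mul(Add(17453, -22462), Pow(-1545, -1))) = Add(Mul(-28028, Pow(4814, -1)), Mul(-5009, Rational(-1, 1545))) = Add(Mul(-28028, Rational(1, 4814)), Rational(5009, 1545)) = Add(Rational(-14014, 2407), Rational(5009, 1545)) = Rational(-9594967, 3718815)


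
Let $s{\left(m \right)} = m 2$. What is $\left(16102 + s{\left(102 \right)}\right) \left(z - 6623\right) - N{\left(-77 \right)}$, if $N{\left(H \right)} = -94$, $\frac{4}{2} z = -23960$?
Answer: $-303340424$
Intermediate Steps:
$z = -11980$ ($z = \frac{1}{2} \left(-23960\right) = -11980$)
$s{\left(m \right)} = 2 m$
$\left(16102 + s{\left(102 \right)}\right) \left(z - 6623\right) - N{\left(-77 \right)} = \left(16102 + 2 \cdot 102\right) \left(-11980 - 6623\right) - -94 = \left(16102 + 204\right) \left(-18603\right) + 94 = 16306 \left(-18603\right) + 94 = -303340518 + 94 = -303340424$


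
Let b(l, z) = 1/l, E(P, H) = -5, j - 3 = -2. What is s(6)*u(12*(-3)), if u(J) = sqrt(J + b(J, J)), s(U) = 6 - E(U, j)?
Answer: 11*I*sqrt(1297)/6 ≈ 66.026*I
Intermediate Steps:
j = 1 (j = 3 - 2 = 1)
b(l, z) = 1/l
s(U) = 11 (s(U) = 6 - 1*(-5) = 6 + 5 = 11)
u(J) = sqrt(J + 1/J)
s(6)*u(12*(-3)) = 11*sqrt(12*(-3) + 1/(12*(-3))) = 11*sqrt(-36 + 1/(-36)) = 11*sqrt(-36 - 1/36) = 11*sqrt(-1297/36) = 11*(I*sqrt(1297)/6) = 11*I*sqrt(1297)/6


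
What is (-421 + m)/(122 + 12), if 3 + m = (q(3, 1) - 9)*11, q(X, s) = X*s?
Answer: -245/67 ≈ -3.6567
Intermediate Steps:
m = -69 (m = -3 + (3*1 - 9)*11 = -3 + (3 - 9)*11 = -3 - 6*11 = -3 - 66 = -69)
(-421 + m)/(122 + 12) = (-421 - 69)/(122 + 12) = -490/134 = -490*1/134 = -245/67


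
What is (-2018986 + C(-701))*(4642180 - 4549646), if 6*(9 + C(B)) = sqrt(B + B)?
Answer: -186825683330 + 46267*I*sqrt(1402)/3 ≈ -1.8683e+11 + 5.7746e+5*I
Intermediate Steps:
C(B) = -9 + sqrt(2)*sqrt(B)/6 (C(B) = -9 + sqrt(B + B)/6 = -9 + sqrt(2*B)/6 = -9 + (sqrt(2)*sqrt(B))/6 = -9 + sqrt(2)*sqrt(B)/6)
(-2018986 + C(-701))*(4642180 - 4549646) = (-2018986 + (-9 + sqrt(2)*sqrt(-701)/6))*(4642180 - 4549646) = (-2018986 + (-9 + sqrt(2)*(I*sqrt(701))/6))*92534 = (-2018986 + (-9 + I*sqrt(1402)/6))*92534 = (-2018995 + I*sqrt(1402)/6)*92534 = -186825683330 + 46267*I*sqrt(1402)/3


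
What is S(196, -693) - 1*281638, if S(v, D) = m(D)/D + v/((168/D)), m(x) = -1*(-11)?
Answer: -35588261/126 ≈ -2.8245e+5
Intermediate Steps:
m(x) = 11
S(v, D) = 11/D + D*v/168 (S(v, D) = 11/D + v/((168/D)) = 11/D + v*(D/168) = 11/D + D*v/168)
S(196, -693) - 1*281638 = (11/(-693) + (1/168)*(-693)*196) - 1*281638 = (11*(-1/693) - 1617/2) - 281638 = (-1/63 - 1617/2) - 281638 = -101873/126 - 281638 = -35588261/126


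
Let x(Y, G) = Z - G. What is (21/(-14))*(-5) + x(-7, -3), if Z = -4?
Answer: 13/2 ≈ 6.5000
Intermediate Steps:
x(Y, G) = -4 - G
(21/(-14))*(-5) + x(-7, -3) = (21/(-14))*(-5) + (-4 - 1*(-3)) = (21*(-1/14))*(-5) + (-4 + 3) = -3/2*(-5) - 1 = 15/2 - 1 = 13/2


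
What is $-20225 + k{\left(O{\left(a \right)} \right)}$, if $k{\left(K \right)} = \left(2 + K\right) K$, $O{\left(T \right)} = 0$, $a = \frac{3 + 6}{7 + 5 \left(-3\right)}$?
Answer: $-20225$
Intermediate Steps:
$a = - \frac{9}{8}$ ($a = \frac{9}{7 - 15} = \frac{9}{-8} = 9 \left(- \frac{1}{8}\right) = - \frac{9}{8} \approx -1.125$)
$k{\left(K \right)} = K \left(2 + K\right)$
$-20225 + k{\left(O{\left(a \right)} \right)} = -20225 + 0 \left(2 + 0\right) = -20225 + 0 \cdot 2 = -20225 + 0 = -20225$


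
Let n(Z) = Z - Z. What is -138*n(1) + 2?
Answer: 2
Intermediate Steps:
n(Z) = 0
-138*n(1) + 2 = -138*0 + 2 = 0 + 2 = 2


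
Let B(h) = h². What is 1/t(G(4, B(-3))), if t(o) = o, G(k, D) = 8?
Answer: ⅛ ≈ 0.12500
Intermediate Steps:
1/t(G(4, B(-3))) = 1/8 = ⅛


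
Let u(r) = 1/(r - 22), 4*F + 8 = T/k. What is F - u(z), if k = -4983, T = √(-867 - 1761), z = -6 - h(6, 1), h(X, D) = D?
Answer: -57/29 - I*√73/3322 ≈ -1.9655 - 0.0025719*I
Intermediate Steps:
z = -7 (z = -6 - 1*1 = -6 - 1 = -7)
T = 6*I*√73 (T = √(-2628) = 6*I*√73 ≈ 51.264*I)
F = -2 - I*√73/3322 (F = -2 + ((6*I*√73)/(-4983))/4 = -2 + ((6*I*√73)*(-1/4983))/4 = -2 + (-2*I*√73/1661)/4 = -2 - I*√73/3322 ≈ -2.0 - 0.0025719*I)
u(r) = 1/(-22 + r)
F - u(z) = (-2 - I*√73/3322) - 1/(-22 - 7) = (-2 - I*√73/3322) - 1/(-29) = (-2 - I*√73/3322) - 1*(-1/29) = (-2 - I*√73/3322) + 1/29 = -57/29 - I*√73/3322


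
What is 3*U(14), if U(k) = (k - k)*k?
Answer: 0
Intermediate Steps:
U(k) = 0 (U(k) = 0*k = 0)
3*U(14) = 3*0 = 0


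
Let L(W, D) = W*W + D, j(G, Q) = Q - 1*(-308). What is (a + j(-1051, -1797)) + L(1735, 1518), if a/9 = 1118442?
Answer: 13076232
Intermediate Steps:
j(G, Q) = 308 + Q (j(G, Q) = Q + 308 = 308 + Q)
a = 10065978 (a = 9*1118442 = 10065978)
L(W, D) = D + W**2 (L(W, D) = W**2 + D = D + W**2)
(a + j(-1051, -1797)) + L(1735, 1518) = (10065978 + (308 - 1797)) + (1518 + 1735**2) = (10065978 - 1489) + (1518 + 3010225) = 10064489 + 3011743 = 13076232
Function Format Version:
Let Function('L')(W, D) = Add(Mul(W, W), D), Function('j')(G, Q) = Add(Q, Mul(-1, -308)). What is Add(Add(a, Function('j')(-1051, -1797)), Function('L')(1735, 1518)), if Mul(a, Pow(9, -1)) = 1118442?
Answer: 13076232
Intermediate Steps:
Function('j')(G, Q) = Add(308, Q) (Function('j')(G, Q) = Add(Q, 308) = Add(308, Q))
a = 10065978 (a = Mul(9, 1118442) = 10065978)
Function('L')(W, D) = Add(D, Pow(W, 2)) (Function('L')(W, D) = Add(Pow(W, 2), D) = Add(D, Pow(W, 2)))
Add(Add(a, Function('j')(-1051, -1797)), Function('L')(1735, 1518)) = Add(Add(10065978, Add(308, -1797)), Add(1518, Pow(1735, 2))) = Add(Add(10065978, -1489), Add(1518, 3010225)) = Add(10064489, 3011743) = 13076232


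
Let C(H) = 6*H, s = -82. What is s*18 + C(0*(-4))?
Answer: -1476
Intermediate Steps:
s*18 + C(0*(-4)) = -82*18 + 6*(0*(-4)) = -1476 + 6*0 = -1476 + 0 = -1476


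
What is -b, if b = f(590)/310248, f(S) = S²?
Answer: -87025/77562 ≈ -1.1220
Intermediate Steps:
b = 87025/77562 (b = 590²/310248 = 348100*(1/310248) = 87025/77562 ≈ 1.1220)
-b = -1*87025/77562 = -87025/77562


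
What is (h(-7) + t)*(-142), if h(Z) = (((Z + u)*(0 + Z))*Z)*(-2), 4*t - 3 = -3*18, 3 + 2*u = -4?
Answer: -288615/2 ≈ -1.4431e+5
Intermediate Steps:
u = -7/2 (u = -3/2 + (1/2)*(-4) = -3/2 - 2 = -7/2 ≈ -3.5000)
t = -51/4 (t = 3/4 + (-3*18)/4 = 3/4 + (1/4)*(-54) = 3/4 - 27/2 = -51/4 ≈ -12.750)
h(Z) = -2*Z**2*(-7/2 + Z) (h(Z) = (((Z - 7/2)*(0 + Z))*Z)*(-2) = (((-7/2 + Z)*Z)*Z)*(-2) = ((Z*(-7/2 + Z))*Z)*(-2) = (Z**2*(-7/2 + Z))*(-2) = -2*Z**2*(-7/2 + Z))
(h(-7) + t)*(-142) = ((-7)**2*(7 - 2*(-7)) - 51/4)*(-142) = (49*(7 + 14) - 51/4)*(-142) = (49*21 - 51/4)*(-142) = (1029 - 51/4)*(-142) = (4065/4)*(-142) = -288615/2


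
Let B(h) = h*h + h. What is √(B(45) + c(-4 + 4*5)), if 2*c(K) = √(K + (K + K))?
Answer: √(2070 + 2*√3) ≈ 45.535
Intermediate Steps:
c(K) = √3*√K/2 (c(K) = √(K + (K + K))/2 = √(K + 2*K)/2 = √(3*K)/2 = (√3*√K)/2 = √3*√K/2)
B(h) = h + h² (B(h) = h² + h = h + h²)
√(B(45) + c(-4 + 4*5)) = √(45*(1 + 45) + √3*√(-4 + 4*5)/2) = √(45*46 + √3*√(-4 + 20)/2) = √(2070 + √3*√16/2) = √(2070 + (½)*√3*4) = √(2070 + 2*√3)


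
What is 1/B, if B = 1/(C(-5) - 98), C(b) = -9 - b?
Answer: -102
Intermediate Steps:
B = -1/102 (B = 1/((-9 - 1*(-5)) - 98) = 1/((-9 + 5) - 98) = 1/(-4 - 98) = 1/(-102) = -1/102 ≈ -0.0098039)
1/B = 1/(-1/102) = -102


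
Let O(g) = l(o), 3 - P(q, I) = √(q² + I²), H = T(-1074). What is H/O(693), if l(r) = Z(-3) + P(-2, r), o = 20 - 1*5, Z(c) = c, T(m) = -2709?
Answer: 2709*√229/229 ≈ 179.02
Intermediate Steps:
H = -2709
P(q, I) = 3 - √(I² + q²) (P(q, I) = 3 - √(q² + I²) = 3 - √(I² + q²))
o = 15 (o = 20 - 5 = 15)
l(r) = -√(4 + r²) (l(r) = -3 + (3 - √(r² + (-2)²)) = -3 + (3 - √(r² + 4)) = -3 + (3 - √(4 + r²)) = -√(4 + r²))
O(g) = -√229 (O(g) = -√(4 + 15²) = -√(4 + 225) = -√229)
H/O(693) = -2709*(-√229/229) = -(-2709)*√229/229 = 2709*√229/229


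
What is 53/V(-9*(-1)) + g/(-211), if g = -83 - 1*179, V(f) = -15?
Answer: -7253/3165 ≈ -2.2916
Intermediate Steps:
g = -262 (g = -83 - 179 = -262)
53/V(-9*(-1)) + g/(-211) = 53/(-15) - 262/(-211) = 53*(-1/15) - 262*(-1/211) = -53/15 + 262/211 = -7253/3165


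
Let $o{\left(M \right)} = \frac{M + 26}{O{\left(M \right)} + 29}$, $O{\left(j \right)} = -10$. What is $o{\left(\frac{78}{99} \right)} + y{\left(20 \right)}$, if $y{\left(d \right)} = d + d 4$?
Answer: $\frac{63584}{627} \approx 101.41$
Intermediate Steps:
$y{\left(d \right)} = 5 d$ ($y{\left(d \right)} = d + 4 d = 5 d$)
$o{\left(M \right)} = \frac{26}{19} + \frac{M}{19}$ ($o{\left(M \right)} = \frac{M + 26}{-10 + 29} = \frac{26 + M}{19} = \left(26 + M\right) \frac{1}{19} = \frac{26}{19} + \frac{M}{19}$)
$o{\left(\frac{78}{99} \right)} + y{\left(20 \right)} = \left(\frac{26}{19} + \frac{78 \cdot \frac{1}{99}}{19}\right) + 5 \cdot 20 = \left(\frac{26}{19} + \frac{78 \cdot \frac{1}{99}}{19}\right) + 100 = \left(\frac{26}{19} + \frac{1}{19} \cdot \frac{26}{33}\right) + 100 = \left(\frac{26}{19} + \frac{26}{627}\right) + 100 = \frac{884}{627} + 100 = \frac{63584}{627}$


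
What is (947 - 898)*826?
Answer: 40474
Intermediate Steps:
(947 - 898)*826 = 49*826 = 40474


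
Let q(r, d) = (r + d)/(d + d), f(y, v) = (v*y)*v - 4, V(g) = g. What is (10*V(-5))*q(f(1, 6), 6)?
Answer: -475/3 ≈ -158.33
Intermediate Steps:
f(y, v) = -4 + y*v**2 (f(y, v) = y*v**2 - 4 = -4 + y*v**2)
q(r, d) = (d + r)/(2*d) (q(r, d) = (d + r)/((2*d)) = (d + r)*(1/(2*d)) = (d + r)/(2*d))
(10*V(-5))*q(f(1, 6), 6) = (10*(-5))*((1/2)*(6 + (-4 + 1*6**2))/6) = -25*(6 + (-4 + 1*36))/6 = -25*(6 + (-4 + 36))/6 = -25*(6 + 32)/6 = -25*38/6 = -50*19/6 = -475/3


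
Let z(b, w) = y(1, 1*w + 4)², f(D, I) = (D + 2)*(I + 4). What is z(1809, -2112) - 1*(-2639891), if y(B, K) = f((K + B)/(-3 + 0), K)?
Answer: 19764734604523/9 ≈ 2.1961e+12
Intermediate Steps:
f(D, I) = (2 + D)*(4 + I)
y(B, K) = 8 - 4*B/3 + 2*K/3 + K*(-B/3 - K/3) (y(B, K) = 8 + 2*K + 4*((K + B)/(-3 + 0)) + ((K + B)/(-3 + 0))*K = 8 + 2*K + 4*((B + K)/(-3)) + ((B + K)/(-3))*K = 8 + 2*K + 4*((B + K)*(-⅓)) + ((B + K)*(-⅓))*K = 8 + 2*K + 4*(-B/3 - K/3) + (-B/3 - K/3)*K = 8 + 2*K + (-4*B/3 - 4*K/3) + K*(-B/3 - K/3) = 8 - 4*B/3 + 2*K/3 + K*(-B/3 - K/3))
z(b, w) = (28/3 + 2*w/3 - (4 + w)*(5 + w)/3)² (z(b, w) = (8 - 4/3*1 + 2*(1*w + 4)/3 - (1*w + 4)*(1 + (1*w + 4))/3)² = (8 - 4/3 + 2*(w + 4)/3 - (w + 4)*(1 + (w + 4))/3)² = (8 - 4/3 + 2*(4 + w)/3 - (4 + w)*(1 + (4 + w))/3)² = (8 - 4/3 + (8/3 + 2*w/3) - (4 + w)*(5 + w)/3)² = (28/3 + 2*w/3 - (4 + w)*(5 + w)/3)²)
z(1809, -2112) - 1*(-2639891) = (8 - 1*(-2112)² - 7*(-2112))²/9 - 1*(-2639891) = (8 - 1*4460544 + 14784)²/9 + 2639891 = (8 - 4460544 + 14784)²/9 + 2639891 = (⅑)*(-4445752)² + 2639891 = (⅑)*19764710845504 + 2639891 = 19764710845504/9 + 2639891 = 19764734604523/9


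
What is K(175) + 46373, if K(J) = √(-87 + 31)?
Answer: 46373 + 2*I*√14 ≈ 46373.0 + 7.4833*I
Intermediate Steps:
K(J) = 2*I*√14 (K(J) = √(-56) = 2*I*√14)
K(175) + 46373 = 2*I*√14 + 46373 = 46373 + 2*I*√14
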